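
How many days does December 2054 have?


December 2054

31 days


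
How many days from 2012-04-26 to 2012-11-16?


From 2012-04-26 to 2012-11-16
2012-04-26: days before April = 31 + 29 + 31 = 91 (2012 is a leap year); day of year = 91 + 26 = 117
2012-11-16: days before November = 31 + 29 + 31 + 30 + 31 + 30 + 31 + 31 + 30 + 31 = 305 (2012 is a leap year); day of year = 305 + 16 = 321
Same year: 321 - 117 = 204

204 days


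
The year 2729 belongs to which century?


Century = (year - 1) // 100 + 1
= (2729 - 1) // 100 + 1
= 2728 // 100 + 1
= 27 + 1

28th century


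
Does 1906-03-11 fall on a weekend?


Anchor: Jan 1, 1906. With p = 1906 - 1 = 1905: (p + p//4 - p//100 + p//400) mod 7 = (1905 + 476 - 19 + 4) mod 7 = 2366 mod 7 = 0 -> Monday (Mon=0 ... Sun=6)
Day of year: 70; offset = 69
Weekday index = (0 + 69) mod 7 = 6 -> Sunday
Weekend days: Saturday, Sunday

Yes


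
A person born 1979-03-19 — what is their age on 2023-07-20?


Birth: 1979-03-19
Reference: 2023-07-20
Year difference: 2023 - 1979 = 44

44 years old


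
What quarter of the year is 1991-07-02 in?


Month: July (month 7)
Q1: Jan-Mar, Q2: Apr-Jun, Q3: Jul-Sep, Q4: Oct-Dec

Q3


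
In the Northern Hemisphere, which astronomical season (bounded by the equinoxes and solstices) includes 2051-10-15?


Date: October 15
Astronomical Autumn (approx.; exact equinox/solstice day varies by year): September 22 to December 20
October 15 falls within the Autumn window

Autumn


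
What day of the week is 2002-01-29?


Date: January 29, 2002
Anchor: Jan 1, 2002. With p = 2002 - 1 = 2001: (p + p//4 - p//100 + p//400) mod 7 = (2001 + 500 - 20 + 5) mod 7 = 2486 mod 7 = 1 -> Tuesday (Mon=0 ... Sun=6)
Days into year = 29 - 1 = 28
Weekday index = (1 + 28) mod 7 = 1

Day of the week: Tuesday


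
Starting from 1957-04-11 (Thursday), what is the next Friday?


Current: Thursday
Target: Friday
Days ahead: 1

Next Friday: 1957-04-12


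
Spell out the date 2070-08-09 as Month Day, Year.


ISO 2070-08-09 parses as year=2070, month=08, day=09
Month 8 -> August

August 9, 2070


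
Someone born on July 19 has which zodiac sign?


Date: July 19
Conventional tropical zodiac dates: Cancer from June 21 onward; Leo starts July 23
July 19 falls within the Cancer range

Cancer


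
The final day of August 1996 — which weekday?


August 1996 has 31 days
Anchor: Jan 1, 1996. With p = 1996 - 1 = 1995: (p + p//4 - p//100 + p//400) mod 7 = (1995 + 498 - 19 + 4) mod 7 = 2478 mod 7 = 0 -> Monday (Mon=0 ... Sun=6)
Days before August (Jan-Jul): 213; August 1 index = (0 + 213) mod 7 = 3 -> Thursday
Last day offset: 31 - 1 = 30 days
Weekday index = (3 + 30) mod 7 = 5

Saturday, August 31


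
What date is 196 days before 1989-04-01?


Start: 1989-04-01, subtract 196 days
Back 1 day from April 1 reaches March 31, 1989 -> 195 left
March 1989 has 31 days -> back to February 28, 1989 -> 164 left
February 1989 has 28 days -> back to January 31, 1989 -> 136 left
January 1989 has 31 days -> back to December 31, 1988 -> 105 left
December 1988 has 31 days -> back to November 30, 1988 -> 74 left
November 1988 has 30 days -> back to October 31, 1988 -> 44 left
October 1988 has 31 days -> back to September 30, 1988 -> 13 left
September 1988: 30 - 13 = 17 -> lands on September 17

Result: 1988-09-17


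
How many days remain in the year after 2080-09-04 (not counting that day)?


Day of year: 248 of 366
Remaining = 366 - 248

118 days


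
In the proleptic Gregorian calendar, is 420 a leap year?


Gregorian leap year rule: divisible by 4, but not by 100, unless also by 400.
420 is divisible by 4 but not 100 -> leap year

Yes


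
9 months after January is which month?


January is month 1
1 + 9 = 10

October


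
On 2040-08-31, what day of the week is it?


Date: August 31, 2040
Anchor: Jan 1, 2040. With p = 2040 - 1 = 2039: (p + p//4 - p//100 + p//400) mod 7 = (2039 + 509 - 20 + 5) mod 7 = 2533 mod 7 = 6 -> Sunday (Mon=0 ... Sun=6)
Days before August (Jan-Jul): 213; offset = 213 + 31 - 1 = 243
Weekday index = (6 + 243) mod 7 = 4

Day of the week: Friday


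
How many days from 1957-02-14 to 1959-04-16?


From 1957-02-14 to 1959-04-16
1957-02-14: days before February = 31; day of year = 31 + 14 = 45
1959-04-16: days before April = 31 + 28 + 31 = 90 (1959 is not a leap year); day of year = 90 + 16 = 106
Rest of 1957: 365 - 45 = 320
Full years 1958 (365): 365
Total = 320 + 365 + 106 = 791

791 days


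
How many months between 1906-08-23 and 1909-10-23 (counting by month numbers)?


From August 1906 to October 1909
3 years * 12 = 36 months, plus 2 months = 38

38 months


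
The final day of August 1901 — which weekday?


August 1901 has 31 days
Anchor: Jan 1, 1901. With p = 1901 - 1 = 1900: (p + p//4 - p//100 + p//400) mod 7 = (1900 + 475 - 19 + 4) mod 7 = 2360 mod 7 = 1 -> Tuesday (Mon=0 ... Sun=6)
Days before August (Jan-Jul): 212; August 1 index = (1 + 212) mod 7 = 3 -> Thursday
Last day offset: 31 - 1 = 30 days
Weekday index = (3 + 30) mod 7 = 5

Saturday, August 31


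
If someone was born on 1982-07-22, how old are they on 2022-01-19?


Birth: 1982-07-22
Reference: 2022-01-19
Year difference: 2022 - 1982 = 40
Birthday not yet reached in 2022, subtract 1

39 years old


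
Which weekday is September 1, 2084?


Target: September 1, 2084
Anchor: Jan 1, 2084. With p = 2084 - 1 = 2083: (p + p//4 - p//100 + p//400) mod 7 = (2083 + 520 - 20 + 5) mod 7 = 2588 mod 7 = 5 -> Saturday (Mon=0 ... Sun=6)
Days before September (Jan-Aug): 244 days
Weekday index = (5 + 244) mod 7 = 4

Friday


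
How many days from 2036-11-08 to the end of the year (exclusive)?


Day of year: 313 of 366
Remaining = 366 - 313

53 days


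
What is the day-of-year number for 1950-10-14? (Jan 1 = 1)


Date: October 14, 1950
Days in months 1 through 9: 273
Plus 14 days in October

Day of year: 287


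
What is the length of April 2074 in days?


April 2074

30 days


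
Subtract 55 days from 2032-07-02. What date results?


Start: 2032-07-02, subtract 55 days
Back 2 days from July 2 reaches June 30, 2032 -> 53 left
June 2032 has 30 days -> back to May 31, 2032 -> 23 left
May 2032: 31 - 23 = 8 -> lands on May 8

Result: 2032-05-08


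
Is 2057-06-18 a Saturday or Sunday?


Anchor: Jan 1, 2057. With p = 2057 - 1 = 2056: (p + p//4 - p//100 + p//400) mod 7 = (2056 + 514 - 20 + 5) mod 7 = 2555 mod 7 = 0 -> Monday (Mon=0 ... Sun=6)
Day of year: 169; offset = 168
Weekday index = (0 + 168) mod 7 = 0 -> Monday
Weekend days: Saturday, Sunday

No


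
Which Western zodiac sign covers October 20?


Date: October 20
Conventional tropical zodiac dates: Libra from September 23 onward; Scorpio starts October 23
October 20 falls within the Libra range

Libra


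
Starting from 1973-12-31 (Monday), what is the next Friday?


Current: Monday
Target: Friday
Days ahead: 4

Next Friday: 1974-01-04


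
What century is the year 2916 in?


Century = (year - 1) // 100 + 1
= (2916 - 1) // 100 + 1
= 2915 // 100 + 1
= 29 + 1

30th century


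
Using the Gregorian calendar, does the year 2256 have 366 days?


Gregorian leap year rule: divisible by 4, but not by 100, unless also by 400.
2256 is divisible by 4 but not 100 -> leap year

Yes


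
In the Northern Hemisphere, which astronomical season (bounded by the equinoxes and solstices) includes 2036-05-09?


Date: May 9
Astronomical Spring (approx.; exact equinox/solstice day varies by year): March 20 to June 20
May 9 falls within the Spring window

Spring


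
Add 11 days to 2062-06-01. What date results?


Start: 2062-06-01, add 11 days
June 2062 has 30 days; 1 + 11 = 12 stays within June

Result: 2062-06-12


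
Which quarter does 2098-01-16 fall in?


Month: January (month 1)
Q1: Jan-Mar, Q2: Apr-Jun, Q3: Jul-Sep, Q4: Oct-Dec

Q1


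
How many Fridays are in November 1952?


November 1952 has 30 days
Anchor: Jan 1, 1952. With p = 1952 - 1 = 1951: (p + p//4 - p//100 + p//400) mod 7 = (1951 + 487 - 19 + 4) mod 7 = 2423 mod 7 = 1 -> Tuesday (Mon=0 ... Sun=6)
Days before November (Jan-Oct): 305; November 1 index = (1 + 305) mod 7 = 5 -> Saturday
First Friday is November 7
Fridays: 7, 14, 21, 28

4 Fridays


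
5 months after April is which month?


April is month 4
4 + 5 = 9

September


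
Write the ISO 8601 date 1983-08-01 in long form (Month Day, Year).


ISO 1983-08-01 parses as year=1983, month=08, day=01
Month 8 -> August

August 1, 1983


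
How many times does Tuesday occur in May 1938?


May 1938 has 31 days
Anchor: Jan 1, 1938. With p = 1938 - 1 = 1937: (p + p//4 - p//100 + p//400) mod 7 = (1937 + 484 - 19 + 4) mod 7 = 2406 mod 7 = 5 -> Saturday (Mon=0 ... Sun=6)
Days before May (Jan-Apr): 120; May 1 index = (5 + 120) mod 7 = 6 -> Sunday
First Tuesday is May 3
Tuesdays: 3, 10, 17, 24, 31

5 Tuesdays


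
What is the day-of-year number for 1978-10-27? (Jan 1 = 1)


Date: October 27, 1978
Days in months 1 through 9: 273
Plus 27 days in October

Day of year: 300


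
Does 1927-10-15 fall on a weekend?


Anchor: Jan 1, 1927. With p = 1927 - 1 = 1926: (p + p//4 - p//100 + p//400) mod 7 = (1926 + 481 - 19 + 4) mod 7 = 2392 mod 7 = 5 -> Saturday (Mon=0 ... Sun=6)
Day of year: 288; offset = 287
Weekday index = (5 + 287) mod 7 = 5 -> Saturday
Weekend days: Saturday, Sunday

Yes


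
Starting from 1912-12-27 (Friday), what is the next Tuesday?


Current: Friday
Target: Tuesday
Days ahead: 4

Next Tuesday: 1912-12-31


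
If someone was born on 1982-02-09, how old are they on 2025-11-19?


Birth: 1982-02-09
Reference: 2025-11-19
Year difference: 2025 - 1982 = 43

43 years old


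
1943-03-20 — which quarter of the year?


Month: March (month 3)
Q1: Jan-Mar, Q2: Apr-Jun, Q3: Jul-Sep, Q4: Oct-Dec

Q1


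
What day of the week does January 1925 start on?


Target: January 1, 1925
Anchor: Jan 1, 1925. With p = 1925 - 1 = 1924: (p + p//4 - p//100 + p//400) mod 7 = (1924 + 481 - 19 + 4) mod 7 = 2390 mod 7 = 3 -> Thursday (Mon=0 ... Sun=6)
Offset from anchor: 0 days
Weekday index = (3 + 0) mod 7 = 3

Thursday


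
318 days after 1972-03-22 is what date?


Start: 1972-03-22, add 318 days
March 1972 has 31 days: 31 - 22 = 9 days to March 31 -> 309 left
April 1972 has 30 days -> 279 left
May 1972 has 31 days -> 248 left
June 1972 has 30 days -> 218 left
July 1972 has 31 days -> 187 left
August 1972 has 31 days -> 156 left
September 1972 has 30 days -> 126 left
October 1972 has 31 days -> 95 left
November 1972 has 30 days -> 65 left
December 1972 has 31 days -> 34 left
January 1973 has 31 days -> 3 left
February 1973: 3 <= 28 -> lands on February 3

Result: 1973-02-03


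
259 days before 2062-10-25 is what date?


Start: 2062-10-25, subtract 259 days
Back 25 days from October 25 reaches September 30, 2062 -> 234 left
September 2062 has 30 days -> back to August 31, 2062 -> 204 left
August 2062 has 31 days -> back to July 31, 2062 -> 173 left
July 2062 has 31 days -> back to June 30, 2062 -> 142 left
June 2062 has 30 days -> back to May 31, 2062 -> 112 left
May 2062 has 31 days -> back to April 30, 2062 -> 81 left
April 2062 has 30 days -> back to March 31, 2062 -> 51 left
March 2062 has 31 days -> back to February 28, 2062 -> 20 left
February 2062: 28 - 20 = 8 -> lands on February 8

Result: 2062-02-08


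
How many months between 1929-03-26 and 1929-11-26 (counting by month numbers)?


From March 1929 to November 1929
0 years * 12 = 0 months, plus 8 months = 8

8 months


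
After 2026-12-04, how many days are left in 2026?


Day of year: 338 of 365
Remaining = 365 - 338

27 days


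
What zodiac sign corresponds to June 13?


Date: June 13
Conventional tropical zodiac dates: Gemini from May 21 onward; Cancer starts June 21
June 13 falls within the Gemini range

Gemini


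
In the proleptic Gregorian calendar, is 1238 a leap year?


Gregorian leap year rule: divisible by 4, but not by 100, unless also by 400.
1238 is not divisible by 4 -> not a leap year

No


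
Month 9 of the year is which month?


Month 9 of 12

September


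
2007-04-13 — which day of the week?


Date: April 13, 2007
Anchor: Jan 1, 2007. With p = 2007 - 1 = 2006: (p + p//4 - p//100 + p//400) mod 7 = (2006 + 501 - 20 + 5) mod 7 = 2492 mod 7 = 0 -> Monday (Mon=0 ... Sun=6)
Days before April (Jan-Mar): 90; offset = 90 + 13 - 1 = 102
Weekday index = (0 + 102) mod 7 = 4

Day of the week: Friday


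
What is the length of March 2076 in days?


March 2076

31 days


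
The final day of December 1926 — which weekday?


December 1926 has 31 days
Anchor: Jan 1, 1926. With p = 1926 - 1 = 1925: (p + p//4 - p//100 + p//400) mod 7 = (1925 + 481 - 19 + 4) mod 7 = 2391 mod 7 = 4 -> Friday (Mon=0 ... Sun=6)
Days before December (Jan-Nov): 334; December 1 index = (4 + 334) mod 7 = 2 -> Wednesday
Last day offset: 31 - 1 = 30 days
Weekday index = (2 + 30) mod 7 = 4

Friday, December 31


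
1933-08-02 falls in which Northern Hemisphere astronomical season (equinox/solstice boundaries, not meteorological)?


Date: August 2
Astronomical Summer (approx.; exact equinox/solstice day varies by year): June 21 to September 21
August 2 falls within the Summer window

Summer


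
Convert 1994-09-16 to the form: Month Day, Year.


ISO 1994-09-16 parses as year=1994, month=09, day=16
Month 9 -> September

September 16, 1994


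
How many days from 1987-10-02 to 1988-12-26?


From 1987-10-02 to 1988-12-26
1987-10-02: days before October = 31 + 28 + 31 + 30 + 31 + 30 + 31 + 31 + 30 = 273 (1987 is not a leap year); day of year = 273 + 2 = 275
1988-12-26: days before December = 31 + 29 + 31 + 30 + 31 + 30 + 31 + 31 + 30 + 31 + 30 = 335 (1988 is a leap year); day of year = 335 + 26 = 361
Rest of 1987: 365 - 275 = 90
Total = 90 + 361 = 451

451 days


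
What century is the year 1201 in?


Century = (year - 1) // 100 + 1
= (1201 - 1) // 100 + 1
= 1200 // 100 + 1
= 12 + 1

13th century


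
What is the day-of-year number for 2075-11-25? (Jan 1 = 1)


Date: November 25, 2075
Days in months 1 through 10: 304
Plus 25 days in November

Day of year: 329


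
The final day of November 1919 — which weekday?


November 1919 has 30 days
Anchor: Jan 1, 1919. With p = 1919 - 1 = 1918: (p + p//4 - p//100 + p//400) mod 7 = (1918 + 479 - 19 + 4) mod 7 = 2382 mod 7 = 2 -> Wednesday (Mon=0 ... Sun=6)
Days before November (Jan-Oct): 304; November 1 index = (2 + 304) mod 7 = 5 -> Saturday
Last day offset: 30 - 1 = 29 days
Weekday index = (5 + 29) mod 7 = 6

Sunday, November 30


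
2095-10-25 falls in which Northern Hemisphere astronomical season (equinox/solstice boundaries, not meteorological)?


Date: October 25
Astronomical Autumn (approx.; exact equinox/solstice day varies by year): September 22 to December 20
October 25 falls within the Autumn window

Autumn


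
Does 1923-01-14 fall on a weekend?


Anchor: Jan 1, 1923. With p = 1923 - 1 = 1922: (p + p//4 - p//100 + p//400) mod 7 = (1922 + 480 - 19 + 4) mod 7 = 2387 mod 7 = 0 -> Monday (Mon=0 ... Sun=6)
Day of year: 14; offset = 13
Weekday index = (0 + 13) mod 7 = 6 -> Sunday
Weekend days: Saturday, Sunday

Yes


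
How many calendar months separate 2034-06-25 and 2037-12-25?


From June 2034 to December 2037
3 years * 12 = 36 months, plus 6 months = 42

42 months


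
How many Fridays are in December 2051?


December 2051 has 31 days
Anchor: Jan 1, 2051. With p = 2051 - 1 = 2050: (p + p//4 - p//100 + p//400) mod 7 = (2050 + 512 - 20 + 5) mod 7 = 2547 mod 7 = 6 -> Sunday (Mon=0 ... Sun=6)
Days before December (Jan-Nov): 334; December 1 index = (6 + 334) mod 7 = 4 -> Friday
First Friday is December 1
Fridays: 1, 8, 15, 22, 29

5 Fridays


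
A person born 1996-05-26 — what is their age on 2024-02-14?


Birth: 1996-05-26
Reference: 2024-02-14
Year difference: 2024 - 1996 = 28
Birthday not yet reached in 2024, subtract 1

27 years old


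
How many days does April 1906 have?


April 1906

30 days


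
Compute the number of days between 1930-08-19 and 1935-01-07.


From 1930-08-19 to 1935-01-07
1930-08-19: days before August = 31 + 28 + 31 + 30 + 31 + 30 + 31 = 212 (1930 is not a leap year); day of year = 212 + 19 = 231
1935-01-07: day of year = 7
Rest of 1930: 365 - 231 = 134
Full years 1931 (365), 1932 (366), 1933 (365), 1934 (365): 1461
Total = 134 + 1461 + 7 = 1602

1602 days


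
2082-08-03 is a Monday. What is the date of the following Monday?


Current: Monday
Target: Monday
Days ahead: 7

Next Monday: 2082-08-10


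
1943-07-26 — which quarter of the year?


Month: July (month 7)
Q1: Jan-Mar, Q2: Apr-Jun, Q3: Jul-Sep, Q4: Oct-Dec

Q3


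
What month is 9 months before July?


July is month 7
7 - 9 = -2; wrap: -2 + 12 = 10

October


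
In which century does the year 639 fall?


Century = (year - 1) // 100 + 1
= (639 - 1) // 100 + 1
= 638 // 100 + 1
= 6 + 1

7th century


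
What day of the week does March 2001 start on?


Target: March 1, 2001
Anchor: Jan 1, 2001. With p = 2001 - 1 = 2000: (p + p//4 - p//100 + p//400) mod 7 = (2000 + 500 - 20 + 5) mod 7 = 2485 mod 7 = 0 -> Monday (Mon=0 ... Sun=6)
Days before March (Jan-Feb): 59 days
Weekday index = (0 + 59) mod 7 = 3

Thursday


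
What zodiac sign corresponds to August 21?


Date: August 21
Conventional tropical zodiac dates: Leo from July 23 onward; Virgo starts August 23
August 21 falls within the Leo range

Leo


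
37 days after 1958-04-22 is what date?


Start: 1958-04-22, add 37 days
April 1958 has 30 days: 30 - 22 = 8 days to April 30 -> 29 left
May 1958: 29 <= 31 -> lands on May 29

Result: 1958-05-29


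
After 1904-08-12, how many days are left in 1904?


Day of year: 225 of 366
Remaining = 366 - 225

141 days


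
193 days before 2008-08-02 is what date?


Start: 2008-08-02, subtract 193 days
Back 2 days from August 2 reaches July 31, 2008 -> 191 left
July 2008 has 31 days -> back to June 30, 2008 -> 160 left
June 2008 has 30 days -> back to May 31, 2008 -> 130 left
May 2008 has 31 days -> back to April 30, 2008 -> 99 left
April 2008 has 30 days -> back to March 31, 2008 -> 69 left
March 2008 has 31 days -> back to February 29, 2008 -> 38 left
February 2008 has 29 days -> back to January 31, 2008 -> 9 left
January 2008: 31 - 9 = 22 -> lands on January 22

Result: 2008-01-22


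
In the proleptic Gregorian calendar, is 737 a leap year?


Gregorian leap year rule: divisible by 4, but not by 100, unless also by 400.
737 is not divisible by 4 -> not a leap year

No


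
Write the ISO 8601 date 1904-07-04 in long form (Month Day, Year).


ISO 1904-07-04 parses as year=1904, month=07, day=04
Month 7 -> July

July 4, 1904


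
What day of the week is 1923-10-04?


Date: October 4, 1923
Anchor: Jan 1, 1923. With p = 1923 - 1 = 1922: (p + p//4 - p//100 + p//400) mod 7 = (1922 + 480 - 19 + 4) mod 7 = 2387 mod 7 = 0 -> Monday (Mon=0 ... Sun=6)
Days before October (Jan-Sep): 273; offset = 273 + 4 - 1 = 276
Weekday index = (0 + 276) mod 7 = 3

Day of the week: Thursday


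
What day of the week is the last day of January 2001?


January 2001 has 31 days
Anchor: Jan 1, 2001. With p = 2001 - 1 = 2000: (p + p//4 - p//100 + p//400) mod 7 = (2000 + 500 - 20 + 5) mod 7 = 2485 mod 7 = 0 -> Monday (Mon=0 ... Sun=6)
January 1 is the anchor itself -> Monday
Last day offset: 31 - 1 = 30 days
Weekday index = (0 + 30) mod 7 = 2

Wednesday, January 31


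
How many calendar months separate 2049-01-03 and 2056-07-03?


From January 2049 to July 2056
7 years * 12 = 84 months, plus 6 months = 90

90 months


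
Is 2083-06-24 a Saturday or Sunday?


Anchor: Jan 1, 2083. With p = 2083 - 1 = 2082: (p + p//4 - p//100 + p//400) mod 7 = (2082 + 520 - 20 + 5) mod 7 = 2587 mod 7 = 4 -> Friday (Mon=0 ... Sun=6)
Day of year: 175; offset = 174
Weekday index = (4 + 174) mod 7 = 3 -> Thursday
Weekend days: Saturday, Sunday

No


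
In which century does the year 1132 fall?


Century = (year - 1) // 100 + 1
= (1132 - 1) // 100 + 1
= 1131 // 100 + 1
= 11 + 1

12th century


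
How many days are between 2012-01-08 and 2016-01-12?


From 2012-01-08 to 2016-01-12
2012-01-08: day of year = 8
2016-01-12: day of year = 12
Rest of 2012: 366 - 8 = 358
Full years 2013 (365), 2014 (365), 2015 (365): 1095
Total = 358 + 1095 + 12 = 1465

1465 days


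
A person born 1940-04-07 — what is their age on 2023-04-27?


Birth: 1940-04-07
Reference: 2023-04-27
Year difference: 2023 - 1940 = 83

83 years old


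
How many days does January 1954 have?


January 1954

31 days


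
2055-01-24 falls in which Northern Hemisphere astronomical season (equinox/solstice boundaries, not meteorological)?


Date: January 24
Astronomical Winter (approx.; exact equinox/solstice day varies by year): December 21 to March 19
January 24 falls within the Winter window

Winter


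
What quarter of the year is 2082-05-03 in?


Month: May (month 5)
Q1: Jan-Mar, Q2: Apr-Jun, Q3: Jul-Sep, Q4: Oct-Dec

Q2


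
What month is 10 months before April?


April is month 4
4 - 10 = -6; wrap: -6 + 12 = 6

June


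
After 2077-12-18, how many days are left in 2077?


Day of year: 352 of 365
Remaining = 365 - 352

13 days


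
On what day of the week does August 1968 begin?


Target: August 1, 1968
Anchor: Jan 1, 1968. With p = 1968 - 1 = 1967: (p + p//4 - p//100 + p//400) mod 7 = (1967 + 491 - 19 + 4) mod 7 = 2443 mod 7 = 0 -> Monday (Mon=0 ... Sun=6)
Days before August (Jan-Jul): 213 days
Weekday index = (0 + 213) mod 7 = 3

Thursday


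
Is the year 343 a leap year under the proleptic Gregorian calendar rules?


Gregorian leap year rule: divisible by 4, but not by 100, unless also by 400.
343 is not divisible by 4 -> not a leap year

No


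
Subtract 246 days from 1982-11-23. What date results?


Start: 1982-11-23, subtract 246 days
Back 23 days from November 23 reaches October 31, 1982 -> 223 left
October 1982 has 31 days -> back to September 30, 1982 -> 192 left
September 1982 has 30 days -> back to August 31, 1982 -> 162 left
August 1982 has 31 days -> back to July 31, 1982 -> 131 left
July 1982 has 31 days -> back to June 30, 1982 -> 100 left
June 1982 has 30 days -> back to May 31, 1982 -> 70 left
May 1982 has 31 days -> back to April 30, 1982 -> 39 left
April 1982 has 30 days -> back to March 31, 1982 -> 9 left
March 1982: 31 - 9 = 22 -> lands on March 22

Result: 1982-03-22


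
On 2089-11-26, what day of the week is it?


Date: November 26, 2089
Anchor: Jan 1, 2089. With p = 2089 - 1 = 2088: (p + p//4 - p//100 + p//400) mod 7 = (2088 + 522 - 20 + 5) mod 7 = 2595 mod 7 = 5 -> Saturday (Mon=0 ... Sun=6)
Days before November (Jan-Oct): 304; offset = 304 + 26 - 1 = 329
Weekday index = (5 + 329) mod 7 = 5

Day of the week: Saturday


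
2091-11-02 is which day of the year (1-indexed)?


Date: November 2, 2091
Days in months 1 through 10: 304
Plus 2 days in November

Day of year: 306


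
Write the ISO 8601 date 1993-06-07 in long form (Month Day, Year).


ISO 1993-06-07 parses as year=1993, month=06, day=07
Month 6 -> June

June 7, 1993


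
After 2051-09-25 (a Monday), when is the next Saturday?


Current: Monday
Target: Saturday
Days ahead: 5

Next Saturday: 2051-09-30


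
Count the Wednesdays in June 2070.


June 2070 has 30 days
Anchor: Jan 1, 2070. With p = 2070 - 1 = 2069: (p + p//4 - p//100 + p//400) mod 7 = (2069 + 517 - 20 + 5) mod 7 = 2571 mod 7 = 2 -> Wednesday (Mon=0 ... Sun=6)
Days before June (Jan-May): 151; June 1 index = (2 + 151) mod 7 = 6 -> Sunday
First Wednesday is June 4
Wednesdays: 4, 11, 18, 25

4 Wednesdays


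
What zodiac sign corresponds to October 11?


Date: October 11
Conventional tropical zodiac dates: Libra from September 23 onward; Scorpio starts October 23
October 11 falls within the Libra range

Libra


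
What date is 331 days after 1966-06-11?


Start: 1966-06-11, add 331 days
June 1966 has 30 days: 30 - 11 = 19 days to June 30 -> 312 left
July 1966 has 31 days -> 281 left
August 1966 has 31 days -> 250 left
September 1966 has 30 days -> 220 left
October 1966 has 31 days -> 189 left
November 1966 has 30 days -> 159 left
December 1966 has 31 days -> 128 left
January 1967 has 31 days -> 97 left
February 1967 has 28 days -> 69 left
March 1967 has 31 days -> 38 left
April 1967 has 30 days -> 8 left
May 1967: 8 <= 31 -> lands on May 8

Result: 1967-05-08


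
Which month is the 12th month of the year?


Month 12 of 12

December


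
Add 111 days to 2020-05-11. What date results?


Start: 2020-05-11, add 111 days
May 2020 has 31 days: 31 - 11 = 20 days to May 31 -> 91 left
June 2020 has 30 days -> 61 left
July 2020 has 31 days -> 30 left
August 2020: 30 <= 31 -> lands on August 30

Result: 2020-08-30


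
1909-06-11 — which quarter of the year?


Month: June (month 6)
Q1: Jan-Mar, Q2: Apr-Jun, Q3: Jul-Sep, Q4: Oct-Dec

Q2


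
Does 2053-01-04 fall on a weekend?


Anchor: Jan 1, 2053. With p = 2053 - 1 = 2052: (p + p//4 - p//100 + p//400) mod 7 = (2052 + 513 - 20 + 5) mod 7 = 2550 mod 7 = 2 -> Wednesday (Mon=0 ... Sun=6)
Day of year: 4; offset = 3
Weekday index = (2 + 3) mod 7 = 5 -> Saturday
Weekend days: Saturday, Sunday

Yes


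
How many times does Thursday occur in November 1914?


November 1914 has 30 days
Anchor: Jan 1, 1914. With p = 1914 - 1 = 1913: (p + p//4 - p//100 + p//400) mod 7 = (1913 + 478 - 19 + 4) mod 7 = 2376 mod 7 = 3 -> Thursday (Mon=0 ... Sun=6)
Days before November (Jan-Oct): 304; November 1 index = (3 + 304) mod 7 = 6 -> Sunday
First Thursday is November 5
Thursdays: 5, 12, 19, 26

4 Thursdays


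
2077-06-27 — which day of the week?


Date: June 27, 2077
Anchor: Jan 1, 2077. With p = 2077 - 1 = 2076: (p + p//4 - p//100 + p//400) mod 7 = (2076 + 519 - 20 + 5) mod 7 = 2580 mod 7 = 4 -> Friday (Mon=0 ... Sun=6)
Days before June (Jan-May): 151; offset = 151 + 27 - 1 = 177
Weekday index = (4 + 177) mod 7 = 6

Day of the week: Sunday


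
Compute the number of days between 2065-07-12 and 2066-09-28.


From 2065-07-12 to 2066-09-28
2065-07-12: days before July = 31 + 28 + 31 + 30 + 31 + 30 = 181 (2065 is not a leap year); day of year = 181 + 12 = 193
2066-09-28: days before September = 31 + 28 + 31 + 30 + 31 + 30 + 31 + 31 = 243 (2066 is not a leap year); day of year = 243 + 28 = 271
Rest of 2065: 365 - 193 = 172
Total = 172 + 271 = 443

443 days


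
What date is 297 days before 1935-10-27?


Start: 1935-10-27, subtract 297 days
Back 27 days from October 27 reaches September 30, 1935 -> 270 left
September 1935 has 30 days -> back to August 31, 1935 -> 240 left
August 1935 has 31 days -> back to July 31, 1935 -> 209 left
July 1935 has 31 days -> back to June 30, 1935 -> 178 left
June 1935 has 30 days -> back to May 31, 1935 -> 148 left
May 1935 has 31 days -> back to April 30, 1935 -> 117 left
April 1935 has 30 days -> back to March 31, 1935 -> 87 left
March 1935 has 31 days -> back to February 28, 1935 -> 56 left
February 1935 has 28 days -> back to January 31, 1935 -> 28 left
January 1935: 31 - 28 = 3 -> lands on January 3

Result: 1935-01-03


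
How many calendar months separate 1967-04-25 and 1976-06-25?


From April 1967 to June 1976
9 years * 12 = 108 months, plus 2 months = 110

110 months


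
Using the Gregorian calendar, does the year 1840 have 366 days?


Gregorian leap year rule: divisible by 4, but not by 100, unless also by 400.
1840 is divisible by 4 but not 100 -> leap year

Yes


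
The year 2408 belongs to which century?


Century = (year - 1) // 100 + 1
= (2408 - 1) // 100 + 1
= 2407 // 100 + 1
= 24 + 1

25th century


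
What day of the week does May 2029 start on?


Target: May 1, 2029
Anchor: Jan 1, 2029. With p = 2029 - 1 = 2028: (p + p//4 - p//100 + p//400) mod 7 = (2028 + 507 - 20 + 5) mod 7 = 2520 mod 7 = 0 -> Monday (Mon=0 ... Sun=6)
Days before May (Jan-Apr): 120 days
Weekday index = (0 + 120) mod 7 = 1

Tuesday


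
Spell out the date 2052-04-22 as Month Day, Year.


ISO 2052-04-22 parses as year=2052, month=04, day=22
Month 4 -> April

April 22, 2052


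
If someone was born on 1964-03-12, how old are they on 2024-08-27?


Birth: 1964-03-12
Reference: 2024-08-27
Year difference: 2024 - 1964 = 60

60 years old


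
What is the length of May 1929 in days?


May 1929

31 days


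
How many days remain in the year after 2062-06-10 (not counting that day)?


Day of year: 161 of 365
Remaining = 365 - 161

204 days


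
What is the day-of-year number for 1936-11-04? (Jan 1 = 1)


Date: November 4, 1936
Days in months 1 through 10: 305
Plus 4 days in November

Day of year: 309


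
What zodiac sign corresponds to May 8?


Date: May 8
Conventional tropical zodiac dates: Taurus from April 20 onward; Gemini starts May 21
May 8 falls within the Taurus range

Taurus


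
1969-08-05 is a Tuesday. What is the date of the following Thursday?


Current: Tuesday
Target: Thursday
Days ahead: 2

Next Thursday: 1969-08-07


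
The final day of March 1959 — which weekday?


March 1959 has 31 days
Anchor: Jan 1, 1959. With p = 1959 - 1 = 1958: (p + p//4 - p//100 + p//400) mod 7 = (1958 + 489 - 19 + 4) mod 7 = 2432 mod 7 = 3 -> Thursday (Mon=0 ... Sun=6)
Days before March (Jan-Feb): 59; March 1 index = (3 + 59) mod 7 = 6 -> Sunday
Last day offset: 31 - 1 = 30 days
Weekday index = (6 + 30) mod 7 = 1

Tuesday, March 31


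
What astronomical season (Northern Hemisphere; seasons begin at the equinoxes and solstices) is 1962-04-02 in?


Date: April 2
Astronomical Spring (approx.; exact equinox/solstice day varies by year): March 20 to June 20
April 2 falls within the Spring window

Spring


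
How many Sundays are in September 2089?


September 2089 has 30 days
Anchor: Jan 1, 2089. With p = 2089 - 1 = 2088: (p + p//4 - p//100 + p//400) mod 7 = (2088 + 522 - 20 + 5) mod 7 = 2595 mod 7 = 5 -> Saturday (Mon=0 ... Sun=6)
Days before September (Jan-Aug): 243; September 1 index = (5 + 243) mod 7 = 3 -> Thursday
First Sunday is September 4
Sundays: 4, 11, 18, 25

4 Sundays


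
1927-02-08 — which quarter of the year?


Month: February (month 2)
Q1: Jan-Mar, Q2: Apr-Jun, Q3: Jul-Sep, Q4: Oct-Dec

Q1


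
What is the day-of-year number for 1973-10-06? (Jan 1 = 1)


Date: October 6, 1973
Days in months 1 through 9: 273
Plus 6 days in October

Day of year: 279


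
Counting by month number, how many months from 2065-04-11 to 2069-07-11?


From April 2065 to July 2069
4 years * 12 = 48 months, plus 3 months = 51

51 months


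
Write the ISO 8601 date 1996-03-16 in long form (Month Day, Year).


ISO 1996-03-16 parses as year=1996, month=03, day=16
Month 3 -> March

March 16, 1996


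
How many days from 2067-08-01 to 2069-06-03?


From 2067-08-01 to 2069-06-03
2067-08-01: days before August = 31 + 28 + 31 + 30 + 31 + 30 + 31 = 212 (2067 is not a leap year); day of year = 212 + 1 = 213
2069-06-03: days before June = 31 + 28 + 31 + 30 + 31 = 151 (2069 is not a leap year); day of year = 151 + 3 = 154
Rest of 2067: 365 - 213 = 152
Full years 2068 (366): 366
Total = 152 + 366 + 154 = 672

672 days


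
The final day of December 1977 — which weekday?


December 1977 has 31 days
Anchor: Jan 1, 1977. With p = 1977 - 1 = 1976: (p + p//4 - p//100 + p//400) mod 7 = (1976 + 494 - 19 + 4) mod 7 = 2455 mod 7 = 5 -> Saturday (Mon=0 ... Sun=6)
Days before December (Jan-Nov): 334; December 1 index = (5 + 334) mod 7 = 3 -> Thursday
Last day offset: 31 - 1 = 30 days
Weekday index = (3 + 30) mod 7 = 5

Saturday, December 31


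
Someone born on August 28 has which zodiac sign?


Date: August 28
Conventional tropical zodiac dates: Virgo from August 23 onward; Libra starts September 23
August 28 falls within the Virgo range

Virgo


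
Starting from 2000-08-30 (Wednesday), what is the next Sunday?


Current: Wednesday
Target: Sunday
Days ahead: 4

Next Sunday: 2000-09-03


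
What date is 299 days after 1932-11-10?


Start: 1932-11-10, add 299 days
November 1932 has 30 days: 30 - 10 = 20 days to November 30 -> 279 left
December 1932 has 31 days -> 248 left
January 1933 has 31 days -> 217 left
February 1933 has 28 days -> 189 left
March 1933 has 31 days -> 158 left
April 1933 has 30 days -> 128 left
May 1933 has 31 days -> 97 left
June 1933 has 30 days -> 67 left
July 1933 has 31 days -> 36 left
August 1933 has 31 days -> 5 left
September 1933: 5 <= 30 -> lands on September 5

Result: 1933-09-05


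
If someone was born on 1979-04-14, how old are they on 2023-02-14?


Birth: 1979-04-14
Reference: 2023-02-14
Year difference: 2023 - 1979 = 44
Birthday not yet reached in 2023, subtract 1

43 years old


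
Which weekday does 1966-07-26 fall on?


Date: July 26, 1966
Anchor: Jan 1, 1966. With p = 1966 - 1 = 1965: (p + p//4 - p//100 + p//400) mod 7 = (1965 + 491 - 19 + 4) mod 7 = 2441 mod 7 = 5 -> Saturday (Mon=0 ... Sun=6)
Days before July (Jan-Jun): 181; offset = 181 + 26 - 1 = 206
Weekday index = (5 + 206) mod 7 = 1

Day of the week: Tuesday


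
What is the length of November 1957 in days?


November 1957

30 days


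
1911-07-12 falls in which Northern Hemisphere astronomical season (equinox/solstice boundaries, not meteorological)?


Date: July 12
Astronomical Summer (approx.; exact equinox/solstice day varies by year): June 21 to September 21
July 12 falls within the Summer window

Summer


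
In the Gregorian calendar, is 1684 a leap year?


Gregorian leap year rule: divisible by 4, but not by 100, unless also by 400.
1684 is divisible by 4 but not 100 -> leap year

Yes


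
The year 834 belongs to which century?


Century = (year - 1) // 100 + 1
= (834 - 1) // 100 + 1
= 833 // 100 + 1
= 8 + 1

9th century


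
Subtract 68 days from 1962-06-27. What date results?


Start: 1962-06-27, subtract 68 days
Back 27 days from June 27 reaches May 31, 1962 -> 41 left
May 1962 has 31 days -> back to April 30, 1962 -> 10 left
April 1962: 30 - 10 = 20 -> lands on April 20

Result: 1962-04-20


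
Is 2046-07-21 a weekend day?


Anchor: Jan 1, 2046. With p = 2046 - 1 = 2045: (p + p//4 - p//100 + p//400) mod 7 = (2045 + 511 - 20 + 5) mod 7 = 2541 mod 7 = 0 -> Monday (Mon=0 ... Sun=6)
Day of year: 202; offset = 201
Weekday index = (0 + 201) mod 7 = 5 -> Saturday
Weekend days: Saturday, Sunday

Yes


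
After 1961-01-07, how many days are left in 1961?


Day of year: 7 of 365
Remaining = 365 - 7

358 days


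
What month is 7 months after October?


October is month 10
10 + 7 = 17; wrap: 17 - 12 = 5

May


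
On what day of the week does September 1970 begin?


Target: September 1, 1970
Anchor: Jan 1, 1970. With p = 1970 - 1 = 1969: (p + p//4 - p//100 + p//400) mod 7 = (1969 + 492 - 19 + 4) mod 7 = 2446 mod 7 = 3 -> Thursday (Mon=0 ... Sun=6)
Days before September (Jan-Aug): 243 days
Weekday index = (3 + 243) mod 7 = 1

Tuesday


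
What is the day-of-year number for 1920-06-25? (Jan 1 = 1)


Date: June 25, 1920
Days in months 1 through 5: 152
Plus 25 days in June

Day of year: 177


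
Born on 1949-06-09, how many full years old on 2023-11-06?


Birth: 1949-06-09
Reference: 2023-11-06
Year difference: 2023 - 1949 = 74

74 years old


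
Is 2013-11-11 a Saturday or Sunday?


Anchor: Jan 1, 2013. With p = 2013 - 1 = 2012: (p + p//4 - p//100 + p//400) mod 7 = (2012 + 503 - 20 + 5) mod 7 = 2500 mod 7 = 1 -> Tuesday (Mon=0 ... Sun=6)
Day of year: 315; offset = 314
Weekday index = (1 + 314) mod 7 = 0 -> Monday
Weekend days: Saturday, Sunday

No


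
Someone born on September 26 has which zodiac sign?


Date: September 26
Conventional tropical zodiac dates: Libra from September 23 onward; Scorpio starts October 23
September 26 falls within the Libra range

Libra


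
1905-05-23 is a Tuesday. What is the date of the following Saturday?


Current: Tuesday
Target: Saturday
Days ahead: 4

Next Saturday: 1905-05-27


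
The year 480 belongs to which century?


Century = (year - 1) // 100 + 1
= (480 - 1) // 100 + 1
= 479 // 100 + 1
= 4 + 1

5th century


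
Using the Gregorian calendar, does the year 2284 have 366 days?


Gregorian leap year rule: divisible by 4, but not by 100, unless also by 400.
2284 is divisible by 4 but not 100 -> leap year

Yes


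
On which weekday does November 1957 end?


November 1957 has 30 days
Anchor: Jan 1, 1957. With p = 1957 - 1 = 1956: (p + p//4 - p//100 + p//400) mod 7 = (1956 + 489 - 19 + 4) mod 7 = 2430 mod 7 = 1 -> Tuesday (Mon=0 ... Sun=6)
Days before November (Jan-Oct): 304; November 1 index = (1 + 304) mod 7 = 4 -> Friday
Last day offset: 30 - 1 = 29 days
Weekday index = (4 + 29) mod 7 = 5

Saturday, November 30


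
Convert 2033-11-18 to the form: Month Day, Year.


ISO 2033-11-18 parses as year=2033, month=11, day=18
Month 11 -> November

November 18, 2033


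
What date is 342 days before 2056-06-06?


Start: 2056-06-06, subtract 342 days
Back 6 days from June 6 reaches May 31, 2056 -> 336 left
May 2056 has 31 days -> back to April 30, 2056 -> 305 left
April 2056 has 30 days -> back to March 31, 2056 -> 275 left
March 2056 has 31 days -> back to February 29, 2056 -> 244 left
February 2056 has 29 days -> back to January 31, 2056 -> 215 left
January 2056 has 31 days -> back to December 31, 2055 -> 184 left
December 2055 has 31 days -> back to November 30, 2055 -> 153 left
November 2055 has 30 days -> back to October 31, 2055 -> 123 left
October 2055 has 31 days -> back to September 30, 2055 -> 92 left
September 2055 has 30 days -> back to August 31, 2055 -> 62 left
August 2055 has 31 days -> back to July 31, 2055 -> 31 left
July 2055 has 31 days -> back to June 30, 2055 -> 0 left
June 2055: 30 - 0 = 30 -> lands on June 30

Result: 2055-06-30


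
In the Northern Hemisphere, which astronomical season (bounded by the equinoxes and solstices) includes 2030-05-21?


Date: May 21
Astronomical Spring (approx.; exact equinox/solstice day varies by year): March 20 to June 20
May 21 falls within the Spring window

Spring


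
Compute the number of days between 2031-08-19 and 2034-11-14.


From 2031-08-19 to 2034-11-14
2031-08-19: days before August = 31 + 28 + 31 + 30 + 31 + 30 + 31 = 212 (2031 is not a leap year); day of year = 212 + 19 = 231
2034-11-14: days before November = 31 + 28 + 31 + 30 + 31 + 30 + 31 + 31 + 30 + 31 = 304 (2034 is not a leap year); day of year = 304 + 14 = 318
Rest of 2031: 365 - 231 = 134
Full years 2032 (366), 2033 (365): 731
Total = 134 + 731 + 318 = 1183

1183 days


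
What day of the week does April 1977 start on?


Target: April 1, 1977
Anchor: Jan 1, 1977. With p = 1977 - 1 = 1976: (p + p//4 - p//100 + p//400) mod 7 = (1976 + 494 - 19 + 4) mod 7 = 2455 mod 7 = 5 -> Saturday (Mon=0 ... Sun=6)
Days before April (Jan-Mar): 90 days
Weekday index = (5 + 90) mod 7 = 4

Friday


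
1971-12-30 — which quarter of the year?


Month: December (month 12)
Q1: Jan-Mar, Q2: Apr-Jun, Q3: Jul-Sep, Q4: Oct-Dec

Q4


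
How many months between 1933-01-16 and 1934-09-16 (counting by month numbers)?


From January 1933 to September 1934
1 year * 12 = 12 months, plus 8 months = 20

20 months


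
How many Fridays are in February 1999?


February 1999 has 28 days
Anchor: Jan 1, 1999. With p = 1999 - 1 = 1998: (p + p//4 - p//100 + p//400) mod 7 = (1998 + 499 - 19 + 4) mod 7 = 2482 mod 7 = 4 -> Friday (Mon=0 ... Sun=6)
Days before February (Jan): 31; February 1 index = (4 + 31) mod 7 = 0 -> Monday
First Friday is February 5
Fridays: 5, 12, 19, 26

4 Fridays


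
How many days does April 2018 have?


April 2018

30 days


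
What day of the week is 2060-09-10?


Date: September 10, 2060
Anchor: Jan 1, 2060. With p = 2060 - 1 = 2059: (p + p//4 - p//100 + p//400) mod 7 = (2059 + 514 - 20 + 5) mod 7 = 2558 mod 7 = 3 -> Thursday (Mon=0 ... Sun=6)
Days before September (Jan-Aug): 244; offset = 244 + 10 - 1 = 253
Weekday index = (3 + 253) mod 7 = 4

Day of the week: Friday
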